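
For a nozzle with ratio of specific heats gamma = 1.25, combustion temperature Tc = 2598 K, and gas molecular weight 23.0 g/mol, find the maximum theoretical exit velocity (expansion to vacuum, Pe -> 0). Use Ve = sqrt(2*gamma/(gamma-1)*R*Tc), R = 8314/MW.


R = 8314 / 23.0 = 361.48 J/(kg.K)
Ve = sqrt(2 * 1.25 / (1.25 - 1) * 361.48 * 2598) = 3065 m/s

3065 m/s


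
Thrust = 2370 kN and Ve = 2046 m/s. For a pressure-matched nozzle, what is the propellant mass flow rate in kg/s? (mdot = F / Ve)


mdot = F / Ve = 2370000 / 2046 = 1158.4 kg/s

1158.4 kg/s


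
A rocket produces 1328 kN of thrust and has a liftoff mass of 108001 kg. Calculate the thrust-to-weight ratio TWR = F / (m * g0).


TWR = 1328000 / (108001 * 9.81) = 1.25

1.25


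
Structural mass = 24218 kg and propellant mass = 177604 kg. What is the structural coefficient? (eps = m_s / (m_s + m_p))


eps = 24218 / (24218 + 177604) = 0.12

0.12


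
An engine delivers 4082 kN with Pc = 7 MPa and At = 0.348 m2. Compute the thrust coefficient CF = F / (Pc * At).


CF = 4082000 / (7e6 * 0.348) = 1.68

1.68


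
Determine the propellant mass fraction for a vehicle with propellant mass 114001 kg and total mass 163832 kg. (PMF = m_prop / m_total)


PMF = 114001 / 163832 = 0.696

0.696


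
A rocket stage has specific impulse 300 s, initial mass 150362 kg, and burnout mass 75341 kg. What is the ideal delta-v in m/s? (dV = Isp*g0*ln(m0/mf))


Ve = 300 * 9.81 = 2943.0 m/s
dV = 2943.0 * ln(150362/75341) = 2034 m/s

2034 m/s


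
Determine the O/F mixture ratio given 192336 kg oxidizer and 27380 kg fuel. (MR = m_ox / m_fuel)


MR = 192336 / 27380 = 7.02

7.02


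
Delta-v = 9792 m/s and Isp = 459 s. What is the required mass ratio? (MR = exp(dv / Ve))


Ve = 459 * 9.81 = 4502.79 m/s
MR = exp(9792 / 4502.79) = 8.799

8.799


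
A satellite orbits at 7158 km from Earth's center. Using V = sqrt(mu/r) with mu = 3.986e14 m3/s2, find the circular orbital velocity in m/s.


V = sqrt(3.986e14 / 7158000) = 7462 m/s

7462 m/s


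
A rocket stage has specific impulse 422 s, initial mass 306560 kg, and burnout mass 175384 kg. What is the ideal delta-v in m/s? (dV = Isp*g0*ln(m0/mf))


Ve = 422 * 9.81 = 4139.82 m/s
dV = 4139.82 * ln(306560/175384) = 2312 m/s

2312 m/s


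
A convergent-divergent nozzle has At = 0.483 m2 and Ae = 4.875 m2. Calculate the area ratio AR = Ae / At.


AR = 4.875 / 0.483 = 10.1

10.1


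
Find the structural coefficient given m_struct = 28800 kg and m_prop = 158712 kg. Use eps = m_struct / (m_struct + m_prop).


eps = 28800 / (28800 + 158712) = 0.1536

0.1536


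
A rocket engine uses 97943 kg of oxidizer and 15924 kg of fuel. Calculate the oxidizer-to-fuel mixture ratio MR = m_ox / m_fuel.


MR = 97943 / 15924 = 6.15

6.15


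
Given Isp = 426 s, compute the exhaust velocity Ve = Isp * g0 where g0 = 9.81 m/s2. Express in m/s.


Ve = Isp * g0 = 426 * 9.81 = 4179.1 m/s

4179.1 m/s


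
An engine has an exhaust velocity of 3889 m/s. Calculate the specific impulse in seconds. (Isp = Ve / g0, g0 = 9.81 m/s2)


Isp = Ve / g0 = 3889 / 9.81 = 396.4 s

396.4 s


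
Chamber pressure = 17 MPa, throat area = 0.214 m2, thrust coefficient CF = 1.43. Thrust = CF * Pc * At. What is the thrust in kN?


F = 1.43 * 17e6 * 0.214 = 5.2023e+06 N = 5202.3 kN

5202.3 kN


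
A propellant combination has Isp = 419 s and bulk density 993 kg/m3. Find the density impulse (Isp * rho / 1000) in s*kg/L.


rho*Isp = 419 * 993 / 1000 = 416 s*kg/L

416 s*kg/L


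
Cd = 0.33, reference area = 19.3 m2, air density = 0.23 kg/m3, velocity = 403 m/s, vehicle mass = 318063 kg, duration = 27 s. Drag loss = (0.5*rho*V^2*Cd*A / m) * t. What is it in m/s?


D = 0.5 * 0.23 * 403^2 * 0.33 * 19.3 = 118954.04 N
a = 118954.04 / 318063 = 0.374 m/s2
dV = 0.374 * 27 = 10.1 m/s

10.1 m/s


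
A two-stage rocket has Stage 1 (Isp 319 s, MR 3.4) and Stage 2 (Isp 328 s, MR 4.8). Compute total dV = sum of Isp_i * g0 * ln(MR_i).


dV1 = 319 * 9.81 * ln(3.4) = 3829.7 m/s
dV2 = 328 * 9.81 * ln(4.8) = 5047.3 m/s
Total dV = 3829.7 + 5047.3 = 8877.0 m/s ~ 8877 m/s

8877 m/s


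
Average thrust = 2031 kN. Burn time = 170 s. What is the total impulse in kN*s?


It = 2031 * 170 = 345270 kN*s

345270 kN*s


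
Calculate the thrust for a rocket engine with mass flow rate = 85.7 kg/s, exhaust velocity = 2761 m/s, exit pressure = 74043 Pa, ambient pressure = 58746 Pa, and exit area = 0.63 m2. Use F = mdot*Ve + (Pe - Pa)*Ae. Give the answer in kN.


F = 85.7 * 2761 + (74043 - 58746) * 0.63 = 246255.0 N = 246.3 kN

246.3 kN


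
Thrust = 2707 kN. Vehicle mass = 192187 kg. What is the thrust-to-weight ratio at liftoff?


TWR = 2707000 / (192187 * 9.81) = 1.44

1.44


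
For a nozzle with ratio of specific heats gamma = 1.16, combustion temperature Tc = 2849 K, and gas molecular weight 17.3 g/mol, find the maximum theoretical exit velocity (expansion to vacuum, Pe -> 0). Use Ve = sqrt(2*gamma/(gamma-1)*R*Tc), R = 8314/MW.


R = 8314 / 17.3 = 480.58 J/(kg.K)
Ve = sqrt(2 * 1.16 / (1.16 - 1) * 480.58 * 2849) = 4456 m/s

4456 m/s


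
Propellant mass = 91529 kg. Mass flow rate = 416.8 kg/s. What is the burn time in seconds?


tb = 91529 / 416.8 = 219.6 s

219.6 s


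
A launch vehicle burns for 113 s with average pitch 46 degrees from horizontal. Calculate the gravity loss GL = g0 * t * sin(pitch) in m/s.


GL = 9.81 * 113 * sin(46 deg) = 797 m/s

797 m/s


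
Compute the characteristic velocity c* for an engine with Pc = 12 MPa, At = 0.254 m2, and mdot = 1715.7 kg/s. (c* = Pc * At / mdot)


c* = 12e6 * 0.254 / 1715.7 = 1777 m/s

1777 m/s


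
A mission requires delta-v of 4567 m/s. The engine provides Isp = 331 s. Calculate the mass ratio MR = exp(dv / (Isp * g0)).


Ve = 331 * 9.81 = 3247.11 m/s
MR = exp(4567 / 3247.11) = 4.082

4.082


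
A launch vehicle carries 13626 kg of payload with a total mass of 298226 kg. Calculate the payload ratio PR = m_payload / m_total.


PR = 13626 / 298226 = 0.0457

0.0457


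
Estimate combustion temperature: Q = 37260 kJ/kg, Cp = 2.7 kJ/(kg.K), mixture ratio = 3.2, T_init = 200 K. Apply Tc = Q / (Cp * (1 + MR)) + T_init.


Tc = 37260 / (2.7 * (1 + 3.2)) + 200 = 3486 K

3486 K


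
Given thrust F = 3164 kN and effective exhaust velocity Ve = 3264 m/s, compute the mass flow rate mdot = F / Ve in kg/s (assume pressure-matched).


mdot = F / Ve = 3164000 / 3264 = 969.4 kg/s

969.4 kg/s


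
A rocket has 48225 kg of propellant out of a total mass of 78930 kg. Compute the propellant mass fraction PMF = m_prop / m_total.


PMF = 48225 / 78930 = 0.611

0.611


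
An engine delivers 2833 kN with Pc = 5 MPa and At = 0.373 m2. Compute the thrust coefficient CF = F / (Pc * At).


CF = 2833000 / (5e6 * 0.373) = 1.52

1.52


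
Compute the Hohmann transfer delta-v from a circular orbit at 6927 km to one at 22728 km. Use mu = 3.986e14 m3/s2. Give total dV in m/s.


V1 = sqrt(mu/r1) = 7585.71 m/s
dV1 = V1*(sqrt(2*r2/(r1+r2)) - 1) = 1805.96 m/s
V2 = sqrt(mu/r2) = 4187.82 m/s
dV2 = V2*(1 - sqrt(2*r1/(r1+r2))) = 1325.44 m/s
Total dV = 3131 m/s

3131 m/s


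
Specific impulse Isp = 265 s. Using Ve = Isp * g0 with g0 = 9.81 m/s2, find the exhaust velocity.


Ve = Isp * g0 = 265 * 9.81 = 2599.7 m/s

2599.7 m/s


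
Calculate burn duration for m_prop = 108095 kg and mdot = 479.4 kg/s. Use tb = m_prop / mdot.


tb = 108095 / 479.4 = 225.5 s

225.5 s


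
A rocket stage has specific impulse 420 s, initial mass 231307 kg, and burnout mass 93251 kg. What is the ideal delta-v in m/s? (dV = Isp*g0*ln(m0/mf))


Ve = 420 * 9.81 = 4120.2 m/s
dV = 4120.2 * ln(231307/93251) = 3743 m/s

3743 m/s


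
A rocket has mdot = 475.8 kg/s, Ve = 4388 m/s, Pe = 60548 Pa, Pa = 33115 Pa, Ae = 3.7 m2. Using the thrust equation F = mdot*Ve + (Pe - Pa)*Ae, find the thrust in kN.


F = 475.8 * 4388 + (60548 - 33115) * 3.7 = 2.1893e+06 N = 2189.3 kN

2189.3 kN


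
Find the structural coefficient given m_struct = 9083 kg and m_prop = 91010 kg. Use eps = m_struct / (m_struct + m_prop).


eps = 9083 / (9083 + 91010) = 0.0907

0.0907


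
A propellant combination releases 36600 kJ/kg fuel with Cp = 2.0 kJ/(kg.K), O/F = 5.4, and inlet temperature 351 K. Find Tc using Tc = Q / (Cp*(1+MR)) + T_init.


Tc = 36600 / (2.0 * (1 + 5.4)) + 351 = 3210 K

3210 K


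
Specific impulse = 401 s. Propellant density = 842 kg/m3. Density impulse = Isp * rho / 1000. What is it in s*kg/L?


rho*Isp = 401 * 842 / 1000 = 338 s*kg/L

338 s*kg/L


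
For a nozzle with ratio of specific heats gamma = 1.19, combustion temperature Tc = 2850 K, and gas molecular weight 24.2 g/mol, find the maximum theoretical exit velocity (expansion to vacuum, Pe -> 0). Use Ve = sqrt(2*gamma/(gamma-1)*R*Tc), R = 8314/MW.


R = 8314 / 24.2 = 343.55 J/(kg.K)
Ve = sqrt(2 * 1.19 / (1.19 - 1) * 343.55 * 2850) = 3502 m/s

3502 m/s


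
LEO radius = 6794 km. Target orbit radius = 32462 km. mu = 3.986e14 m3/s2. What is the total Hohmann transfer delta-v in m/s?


V1 = sqrt(mu/r1) = 7659.6 m/s
dV1 = V1*(sqrt(2*r2/(r1+r2)) - 1) = 2190.84 m/s
V2 = sqrt(mu/r2) = 3504.14 m/s
dV2 = V2*(1 - sqrt(2*r1/(r1+r2))) = 1442.53 m/s
Total dV = 3633 m/s

3633 m/s


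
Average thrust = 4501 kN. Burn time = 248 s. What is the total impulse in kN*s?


It = 4501 * 248 = 1116248 kN*s

1116248 kN*s


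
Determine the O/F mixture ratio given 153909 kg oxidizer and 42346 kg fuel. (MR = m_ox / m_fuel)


MR = 153909 / 42346 = 3.63

3.63


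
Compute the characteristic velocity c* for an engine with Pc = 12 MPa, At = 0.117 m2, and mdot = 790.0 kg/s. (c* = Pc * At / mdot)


c* = 12e6 * 0.117 / 790.0 = 1777 m/s

1777 m/s


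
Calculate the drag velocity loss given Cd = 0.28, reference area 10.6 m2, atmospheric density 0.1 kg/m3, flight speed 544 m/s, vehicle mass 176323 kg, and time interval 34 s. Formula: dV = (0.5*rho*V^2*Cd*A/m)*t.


D = 0.5 * 0.1 * 544^2 * 0.28 * 10.6 = 43916.9 N
a = 43916.9 / 176323 = 0.2491 m/s2
dV = 0.2491 * 34 = 8.5 m/s

8.5 m/s


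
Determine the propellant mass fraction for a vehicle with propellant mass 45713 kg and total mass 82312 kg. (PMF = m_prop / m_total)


PMF = 45713 / 82312 = 0.555

0.555


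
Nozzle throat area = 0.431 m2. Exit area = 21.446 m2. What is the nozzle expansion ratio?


AR = 21.446 / 0.431 = 49.8

49.8


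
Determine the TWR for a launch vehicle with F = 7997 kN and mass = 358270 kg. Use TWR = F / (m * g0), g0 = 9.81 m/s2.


TWR = 7997000 / (358270 * 9.81) = 2.28

2.28


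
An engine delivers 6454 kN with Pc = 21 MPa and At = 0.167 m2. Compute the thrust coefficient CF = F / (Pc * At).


CF = 6454000 / (21e6 * 0.167) = 1.84

1.84


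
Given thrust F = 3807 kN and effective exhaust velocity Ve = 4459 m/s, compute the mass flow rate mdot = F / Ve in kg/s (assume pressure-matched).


mdot = F / Ve = 3807000 / 4459 = 853.8 kg/s

853.8 kg/s


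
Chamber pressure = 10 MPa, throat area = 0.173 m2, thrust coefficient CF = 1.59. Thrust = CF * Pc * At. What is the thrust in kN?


F = 1.59 * 10e6 * 0.173 = 2.7507e+06 N = 2750.7 kN

2750.7 kN


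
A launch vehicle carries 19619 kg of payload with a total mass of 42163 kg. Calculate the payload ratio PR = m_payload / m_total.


PR = 19619 / 42163 = 0.4653

0.4653


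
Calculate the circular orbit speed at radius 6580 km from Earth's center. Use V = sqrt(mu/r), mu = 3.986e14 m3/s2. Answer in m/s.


V = sqrt(3.986e14 / 6580000) = 7783 m/s

7783 m/s


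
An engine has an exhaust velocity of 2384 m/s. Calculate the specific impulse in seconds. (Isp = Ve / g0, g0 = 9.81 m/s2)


Isp = Ve / g0 = 2384 / 9.81 = 243.0 s

243.0 s


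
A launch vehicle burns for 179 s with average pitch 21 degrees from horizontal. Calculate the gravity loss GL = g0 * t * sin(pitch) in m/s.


GL = 9.81 * 179 * sin(21 deg) = 629 m/s

629 m/s


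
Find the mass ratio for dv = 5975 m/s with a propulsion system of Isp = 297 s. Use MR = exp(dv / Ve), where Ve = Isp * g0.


Ve = 297 * 9.81 = 2913.57 m/s
MR = exp(5975 / 2913.57) = 7.774

7.774


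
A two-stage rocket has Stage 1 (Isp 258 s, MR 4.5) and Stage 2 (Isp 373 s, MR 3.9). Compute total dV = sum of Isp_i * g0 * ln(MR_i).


dV1 = 258 * 9.81 * ln(4.5) = 3806.8 m/s
dV2 = 373 * 9.81 * ln(3.9) = 4980.0 m/s
Total dV = 3806.8 + 4980.0 = 8786.8 m/s ~ 8787 m/s

8787 m/s


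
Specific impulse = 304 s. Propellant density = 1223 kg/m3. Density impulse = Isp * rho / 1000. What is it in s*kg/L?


rho*Isp = 304 * 1223 / 1000 = 372 s*kg/L

372 s*kg/L


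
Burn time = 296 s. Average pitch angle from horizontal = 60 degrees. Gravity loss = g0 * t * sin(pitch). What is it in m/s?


GL = 9.81 * 296 * sin(60 deg) = 2515 m/s

2515 m/s


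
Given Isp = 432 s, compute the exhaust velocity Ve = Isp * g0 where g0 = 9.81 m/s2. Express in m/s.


Ve = Isp * g0 = 432 * 9.81 = 4237.9 m/s

4237.9 m/s


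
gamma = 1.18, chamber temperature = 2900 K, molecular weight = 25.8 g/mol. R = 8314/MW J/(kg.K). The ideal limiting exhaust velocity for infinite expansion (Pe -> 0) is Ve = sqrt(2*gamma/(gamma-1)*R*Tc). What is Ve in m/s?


R = 8314 / 25.8 = 322.25 J/(kg.K)
Ve = sqrt(2 * 1.18 / (1.18 - 1) * 322.25 * 2900) = 3500 m/s

3500 m/s


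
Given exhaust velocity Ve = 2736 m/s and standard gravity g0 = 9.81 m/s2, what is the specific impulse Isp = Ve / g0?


Isp = Ve / g0 = 2736 / 9.81 = 278.9 s

278.9 s


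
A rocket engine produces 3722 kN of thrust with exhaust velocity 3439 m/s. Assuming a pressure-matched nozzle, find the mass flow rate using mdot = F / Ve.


mdot = F / Ve = 3722000 / 3439 = 1082.3 kg/s

1082.3 kg/s


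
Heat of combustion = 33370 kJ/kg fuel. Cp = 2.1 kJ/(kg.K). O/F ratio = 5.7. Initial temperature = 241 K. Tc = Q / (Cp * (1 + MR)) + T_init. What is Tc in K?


Tc = 33370 / (2.1 * (1 + 5.7)) + 241 = 2613 K

2613 K


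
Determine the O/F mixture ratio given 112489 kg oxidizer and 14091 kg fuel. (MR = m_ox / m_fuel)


MR = 112489 / 14091 = 7.98

7.98


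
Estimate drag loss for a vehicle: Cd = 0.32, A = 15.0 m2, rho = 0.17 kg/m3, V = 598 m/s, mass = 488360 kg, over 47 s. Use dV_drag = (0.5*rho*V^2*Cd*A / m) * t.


D = 0.5 * 0.17 * 598^2 * 0.32 * 15.0 = 145902.43 N
a = 145902.43 / 488360 = 0.2988 m/s2
dV = 0.2988 * 47 = 14.0 m/s

14.0 m/s


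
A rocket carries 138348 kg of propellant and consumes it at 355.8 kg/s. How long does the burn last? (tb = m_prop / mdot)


tb = 138348 / 355.8 = 388.8 s

388.8 s


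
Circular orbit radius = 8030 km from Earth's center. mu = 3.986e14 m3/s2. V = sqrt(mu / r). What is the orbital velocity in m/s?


V = sqrt(3.986e14 / 8030000) = 7045 m/s

7045 m/s


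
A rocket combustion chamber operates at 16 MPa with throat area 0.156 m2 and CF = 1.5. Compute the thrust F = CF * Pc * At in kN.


F = 1.5 * 16e6 * 0.156 = 3.7440e+06 N = 3744.0 kN

3744.0 kN


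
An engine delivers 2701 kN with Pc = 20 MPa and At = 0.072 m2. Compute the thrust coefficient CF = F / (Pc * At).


CF = 2701000 / (20e6 * 0.072) = 1.88

1.88


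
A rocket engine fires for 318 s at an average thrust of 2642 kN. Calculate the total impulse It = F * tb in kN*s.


It = 2642 * 318 = 840156 kN*s

840156 kN*s


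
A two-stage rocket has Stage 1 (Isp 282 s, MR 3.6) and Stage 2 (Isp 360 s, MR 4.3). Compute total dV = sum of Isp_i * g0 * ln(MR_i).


dV1 = 282 * 9.81 * ln(3.6) = 3543.6 m/s
dV2 = 360 * 9.81 * ln(4.3) = 5151.2 m/s
Total dV = 3543.6 + 5151.2 = 8694.8 m/s ~ 8695 m/s

8695 m/s


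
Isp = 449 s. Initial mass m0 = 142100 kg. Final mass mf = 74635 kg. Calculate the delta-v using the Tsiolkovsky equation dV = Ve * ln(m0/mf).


Ve = 449 * 9.81 = 4404.69 m/s
dV = 4404.69 * ln(142100/74635) = 2836 m/s

2836 m/s


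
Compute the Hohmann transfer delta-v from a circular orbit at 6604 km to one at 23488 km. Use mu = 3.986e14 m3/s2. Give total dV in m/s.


V1 = sqrt(mu/r1) = 7769.0 m/s
dV1 = V1*(sqrt(2*r2/(r1+r2)) - 1) = 1937.83 m/s
V2 = sqrt(mu/r2) = 4119.51 m/s
dV2 = V2*(1 - sqrt(2*r1/(r1+r2))) = 1390.29 m/s
Total dV = 3328 m/s

3328 m/s


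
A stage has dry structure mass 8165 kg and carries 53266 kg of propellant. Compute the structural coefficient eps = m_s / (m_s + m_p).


eps = 8165 / (8165 + 53266) = 0.1329

0.1329


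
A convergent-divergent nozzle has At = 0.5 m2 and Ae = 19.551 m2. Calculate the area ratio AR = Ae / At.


AR = 19.551 / 0.5 = 39.1

39.1


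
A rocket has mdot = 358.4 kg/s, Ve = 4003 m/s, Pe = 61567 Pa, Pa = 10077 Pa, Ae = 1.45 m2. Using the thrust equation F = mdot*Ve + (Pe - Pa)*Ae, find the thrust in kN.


F = 358.4 * 4003 + (61567 - 10077) * 1.45 = 1.5093e+06 N = 1509.3 kN

1509.3 kN


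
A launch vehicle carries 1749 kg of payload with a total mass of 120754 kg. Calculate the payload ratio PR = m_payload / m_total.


PR = 1749 / 120754 = 0.0145

0.0145


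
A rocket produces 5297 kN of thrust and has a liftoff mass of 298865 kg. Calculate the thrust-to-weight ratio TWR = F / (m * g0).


TWR = 5297000 / (298865 * 9.81) = 1.81

1.81


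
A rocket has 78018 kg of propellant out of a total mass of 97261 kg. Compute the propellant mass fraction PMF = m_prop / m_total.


PMF = 78018 / 97261 = 0.802

0.802


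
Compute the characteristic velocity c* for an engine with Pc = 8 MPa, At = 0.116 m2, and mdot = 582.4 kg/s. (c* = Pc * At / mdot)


c* = 8e6 * 0.116 / 582.4 = 1593 m/s

1593 m/s


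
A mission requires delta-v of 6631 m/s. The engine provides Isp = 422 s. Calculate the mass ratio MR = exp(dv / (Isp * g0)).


Ve = 422 * 9.81 = 4139.82 m/s
MR = exp(6631 / 4139.82) = 4.962

4.962


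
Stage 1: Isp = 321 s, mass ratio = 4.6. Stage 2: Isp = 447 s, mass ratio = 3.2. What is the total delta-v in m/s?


dV1 = 321 * 9.81 * ln(4.6) = 4805.6 m/s
dV2 = 447 * 9.81 * ln(3.2) = 5100.5 m/s
Total dV = 4805.6 + 5100.5 = 9906.1 m/s ~ 9906 m/s

9906 m/s


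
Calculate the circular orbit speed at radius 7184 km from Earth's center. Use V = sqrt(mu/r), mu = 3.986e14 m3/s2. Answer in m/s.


V = sqrt(3.986e14 / 7184000) = 7449 m/s

7449 m/s


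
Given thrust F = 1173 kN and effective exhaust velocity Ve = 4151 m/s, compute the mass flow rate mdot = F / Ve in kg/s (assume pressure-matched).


mdot = F / Ve = 1173000 / 4151 = 282.6 kg/s

282.6 kg/s


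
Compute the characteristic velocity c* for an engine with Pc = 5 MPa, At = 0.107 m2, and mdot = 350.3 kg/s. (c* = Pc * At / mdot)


c* = 5e6 * 0.107 / 350.3 = 1527 m/s

1527 m/s


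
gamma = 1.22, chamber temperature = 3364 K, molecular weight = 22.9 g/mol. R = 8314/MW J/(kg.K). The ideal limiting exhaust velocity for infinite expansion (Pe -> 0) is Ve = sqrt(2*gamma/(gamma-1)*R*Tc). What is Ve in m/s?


R = 8314 / 22.9 = 363.06 J/(kg.K)
Ve = sqrt(2 * 1.22 / (1.22 - 1) * 363.06 * 3364) = 3680 m/s

3680 m/s


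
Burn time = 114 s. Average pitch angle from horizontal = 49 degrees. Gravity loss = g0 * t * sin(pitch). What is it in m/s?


GL = 9.81 * 114 * sin(49 deg) = 844 m/s

844 m/s


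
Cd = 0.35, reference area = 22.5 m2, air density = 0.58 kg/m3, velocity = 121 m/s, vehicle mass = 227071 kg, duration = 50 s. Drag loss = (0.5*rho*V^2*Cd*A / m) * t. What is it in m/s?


D = 0.5 * 0.58 * 121^2 * 0.35 * 22.5 = 33436.38 N
a = 33436.38 / 227071 = 0.1473 m/s2
dV = 0.1473 * 50 = 7.4 m/s

7.4 m/s


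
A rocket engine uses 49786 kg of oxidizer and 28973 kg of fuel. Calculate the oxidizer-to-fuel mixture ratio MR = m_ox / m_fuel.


MR = 49786 / 28973 = 1.72

1.72


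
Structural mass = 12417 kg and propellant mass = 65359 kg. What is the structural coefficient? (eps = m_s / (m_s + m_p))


eps = 12417 / (12417 + 65359) = 0.1597

0.1597


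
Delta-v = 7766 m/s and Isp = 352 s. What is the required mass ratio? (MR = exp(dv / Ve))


Ve = 352 * 9.81 = 3453.12 m/s
MR = exp(7766 / 3453.12) = 9.478

9.478


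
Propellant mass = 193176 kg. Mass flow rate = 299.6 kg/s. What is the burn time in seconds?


tb = 193176 / 299.6 = 644.8 s

644.8 s


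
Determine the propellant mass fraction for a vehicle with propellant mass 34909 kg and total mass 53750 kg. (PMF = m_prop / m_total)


PMF = 34909 / 53750 = 0.649

0.649


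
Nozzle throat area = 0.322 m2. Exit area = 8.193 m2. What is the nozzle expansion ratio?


AR = 8.193 / 0.322 = 25.4

25.4


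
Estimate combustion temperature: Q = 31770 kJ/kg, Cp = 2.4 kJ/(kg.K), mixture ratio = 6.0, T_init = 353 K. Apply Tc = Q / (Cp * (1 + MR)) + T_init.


Tc = 31770 / (2.4 * (1 + 6.0)) + 353 = 2244 K

2244 K


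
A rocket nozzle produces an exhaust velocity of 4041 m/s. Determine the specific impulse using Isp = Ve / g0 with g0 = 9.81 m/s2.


Isp = Ve / g0 = 4041 / 9.81 = 411.9 s

411.9 s


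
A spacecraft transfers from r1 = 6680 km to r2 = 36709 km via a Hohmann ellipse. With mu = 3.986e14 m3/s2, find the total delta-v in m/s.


V1 = sqrt(mu/r1) = 7724.68 m/s
dV1 = V1*(sqrt(2*r2/(r1+r2)) - 1) = 2323.6 m/s
V2 = sqrt(mu/r2) = 3295.2 m/s
dV2 = V2*(1 - sqrt(2*r1/(r1+r2))) = 1466.7 m/s
Total dV = 3790 m/s

3790 m/s


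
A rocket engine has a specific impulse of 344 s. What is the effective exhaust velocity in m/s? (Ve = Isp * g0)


Ve = Isp * g0 = 344 * 9.81 = 3374.6 m/s

3374.6 m/s


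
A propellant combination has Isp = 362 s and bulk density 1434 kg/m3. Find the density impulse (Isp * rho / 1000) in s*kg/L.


rho*Isp = 362 * 1434 / 1000 = 519 s*kg/L

519 s*kg/L


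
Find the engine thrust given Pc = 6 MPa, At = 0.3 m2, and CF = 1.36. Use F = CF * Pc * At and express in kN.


F = 1.36 * 6e6 * 0.3 = 2.4480e+06 N = 2448.0 kN

2448.0 kN


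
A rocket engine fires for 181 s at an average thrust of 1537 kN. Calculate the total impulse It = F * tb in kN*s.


It = 1537 * 181 = 278197 kN*s

278197 kN*s


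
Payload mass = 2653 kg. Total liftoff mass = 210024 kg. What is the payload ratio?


PR = 2653 / 210024 = 0.0126

0.0126


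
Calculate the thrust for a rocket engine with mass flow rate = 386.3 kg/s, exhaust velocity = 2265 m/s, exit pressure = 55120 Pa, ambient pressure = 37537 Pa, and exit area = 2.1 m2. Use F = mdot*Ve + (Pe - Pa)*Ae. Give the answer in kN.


F = 386.3 * 2265 + (55120 - 37537) * 2.1 = 911894.0 N = 911.9 kN

911.9 kN


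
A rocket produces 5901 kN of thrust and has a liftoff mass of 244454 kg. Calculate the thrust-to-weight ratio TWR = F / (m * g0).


TWR = 5901000 / (244454 * 9.81) = 2.46

2.46


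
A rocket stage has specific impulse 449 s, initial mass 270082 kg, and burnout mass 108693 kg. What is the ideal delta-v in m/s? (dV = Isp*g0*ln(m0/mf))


Ve = 449 * 9.81 = 4404.69 m/s
dV = 4404.69 * ln(270082/108693) = 4009 m/s

4009 m/s


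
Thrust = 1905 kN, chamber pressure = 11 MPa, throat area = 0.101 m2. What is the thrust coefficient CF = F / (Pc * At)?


CF = 1905000 / (11e6 * 0.101) = 1.71

1.71


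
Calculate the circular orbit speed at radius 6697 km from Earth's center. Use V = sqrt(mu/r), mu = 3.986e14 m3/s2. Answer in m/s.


V = sqrt(3.986e14 / 6697000) = 7715 m/s

7715 m/s


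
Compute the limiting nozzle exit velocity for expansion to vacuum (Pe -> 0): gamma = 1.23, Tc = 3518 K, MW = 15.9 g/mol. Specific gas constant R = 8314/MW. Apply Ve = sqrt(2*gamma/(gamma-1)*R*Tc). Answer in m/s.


R = 8314 / 15.9 = 522.89 J/(kg.K)
Ve = sqrt(2 * 1.23 / (1.23 - 1) * 522.89 * 3518) = 4436 m/s

4436 m/s


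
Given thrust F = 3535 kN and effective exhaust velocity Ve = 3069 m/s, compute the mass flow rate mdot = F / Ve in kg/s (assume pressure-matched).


mdot = F / Ve = 3535000 / 3069 = 1151.8 kg/s

1151.8 kg/s


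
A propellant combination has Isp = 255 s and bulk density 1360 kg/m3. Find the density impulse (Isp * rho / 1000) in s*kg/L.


rho*Isp = 255 * 1360 / 1000 = 347 s*kg/L

347 s*kg/L


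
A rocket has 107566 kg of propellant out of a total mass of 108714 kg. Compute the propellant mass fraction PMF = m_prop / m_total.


PMF = 107566 / 108714 = 0.989

0.989


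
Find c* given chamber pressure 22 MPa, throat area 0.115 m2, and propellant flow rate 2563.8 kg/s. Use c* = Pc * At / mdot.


c* = 22e6 * 0.115 / 2563.8 = 987 m/s

987 m/s


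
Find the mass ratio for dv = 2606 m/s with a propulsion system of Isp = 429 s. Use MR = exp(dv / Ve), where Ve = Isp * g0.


Ve = 429 * 9.81 = 4208.49 m/s
MR = exp(2606 / 4208.49) = 1.857

1.857


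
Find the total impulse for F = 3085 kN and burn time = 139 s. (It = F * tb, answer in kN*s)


It = 3085 * 139 = 428815 kN*s

428815 kN*s


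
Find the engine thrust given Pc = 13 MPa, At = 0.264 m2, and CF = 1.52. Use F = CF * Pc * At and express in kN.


F = 1.52 * 13e6 * 0.264 = 5.2166e+06 N = 5216.6 kN

5216.6 kN


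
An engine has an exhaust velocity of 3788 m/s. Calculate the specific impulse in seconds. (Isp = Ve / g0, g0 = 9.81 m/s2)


Isp = Ve / g0 = 3788 / 9.81 = 386.1 s

386.1 s


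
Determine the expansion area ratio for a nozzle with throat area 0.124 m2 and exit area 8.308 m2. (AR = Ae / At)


AR = 8.308 / 0.124 = 67.0

67.0


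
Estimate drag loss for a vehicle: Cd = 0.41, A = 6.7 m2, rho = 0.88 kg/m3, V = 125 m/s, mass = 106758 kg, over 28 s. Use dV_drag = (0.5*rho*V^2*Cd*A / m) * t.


D = 0.5 * 0.88 * 125^2 * 0.41 * 6.7 = 18885.62 N
a = 18885.62 / 106758 = 0.1769 m/s2
dV = 0.1769 * 28 = 5.0 m/s

5.0 m/s


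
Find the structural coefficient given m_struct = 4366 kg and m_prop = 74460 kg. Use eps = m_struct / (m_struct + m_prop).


eps = 4366 / (4366 + 74460) = 0.0554

0.0554


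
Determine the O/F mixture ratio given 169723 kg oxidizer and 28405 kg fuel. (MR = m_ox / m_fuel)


MR = 169723 / 28405 = 5.98

5.98


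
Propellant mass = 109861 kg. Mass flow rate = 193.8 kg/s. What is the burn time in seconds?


tb = 109861 / 193.8 = 566.9 s

566.9 s


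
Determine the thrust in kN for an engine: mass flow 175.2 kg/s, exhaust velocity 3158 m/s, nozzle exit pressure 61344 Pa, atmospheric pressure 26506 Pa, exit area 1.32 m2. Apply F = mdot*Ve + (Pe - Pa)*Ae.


F = 175.2 * 3158 + (61344 - 26506) * 1.32 = 599268.0 N = 599.3 kN

599.3 kN


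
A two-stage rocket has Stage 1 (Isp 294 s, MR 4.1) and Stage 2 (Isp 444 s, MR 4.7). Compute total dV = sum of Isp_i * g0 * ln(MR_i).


dV1 = 294 * 9.81 * ln(4.1) = 4069.5 m/s
dV2 = 444 * 9.81 * ln(4.7) = 6740.6 m/s
Total dV = 4069.5 + 6740.6 = 10810.1 m/s ~ 10810 m/s

10810 m/s


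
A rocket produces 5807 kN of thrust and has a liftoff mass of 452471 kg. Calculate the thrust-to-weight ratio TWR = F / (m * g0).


TWR = 5807000 / (452471 * 9.81) = 1.31

1.31


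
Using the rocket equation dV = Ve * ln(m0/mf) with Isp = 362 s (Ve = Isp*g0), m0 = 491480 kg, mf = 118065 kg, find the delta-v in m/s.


Ve = 362 * 9.81 = 3551.22 m/s
dV = 3551.22 * ln(491480/118065) = 5065 m/s

5065 m/s


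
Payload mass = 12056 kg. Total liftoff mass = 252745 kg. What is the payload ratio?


PR = 12056 / 252745 = 0.0477

0.0477


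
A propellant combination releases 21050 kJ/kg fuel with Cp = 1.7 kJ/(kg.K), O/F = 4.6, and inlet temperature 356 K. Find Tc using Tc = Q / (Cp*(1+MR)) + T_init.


Tc = 21050 / (1.7 * (1 + 4.6)) + 356 = 2567 K

2567 K


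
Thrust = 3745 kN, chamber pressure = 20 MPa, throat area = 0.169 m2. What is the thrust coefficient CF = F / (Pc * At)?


CF = 3745000 / (20e6 * 0.169) = 1.11

1.11


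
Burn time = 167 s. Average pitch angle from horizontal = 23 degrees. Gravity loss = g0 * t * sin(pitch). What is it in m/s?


GL = 9.81 * 167 * sin(23 deg) = 640 m/s

640 m/s


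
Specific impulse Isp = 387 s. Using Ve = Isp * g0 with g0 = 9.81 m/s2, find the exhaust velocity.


Ve = Isp * g0 = 387 * 9.81 = 3796.5 m/s

3796.5 m/s


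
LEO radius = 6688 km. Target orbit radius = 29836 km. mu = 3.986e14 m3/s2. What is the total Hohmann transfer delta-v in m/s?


V1 = sqrt(mu/r1) = 7720.06 m/s
dV1 = V1*(sqrt(2*r2/(r1+r2)) - 1) = 2147.66 m/s
V2 = sqrt(mu/r2) = 3655.09 m/s
dV2 = V2*(1 - sqrt(2*r1/(r1+r2))) = 1443.16 m/s
Total dV = 3591 m/s

3591 m/s


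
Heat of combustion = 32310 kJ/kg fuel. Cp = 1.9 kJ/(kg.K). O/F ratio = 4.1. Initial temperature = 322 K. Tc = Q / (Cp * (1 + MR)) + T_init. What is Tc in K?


Tc = 32310 / (1.9 * (1 + 4.1)) + 322 = 3656 K

3656 K


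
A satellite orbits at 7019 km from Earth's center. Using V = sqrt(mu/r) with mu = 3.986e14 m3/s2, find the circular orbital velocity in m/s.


V = sqrt(3.986e14 / 7019000) = 7536 m/s

7536 m/s


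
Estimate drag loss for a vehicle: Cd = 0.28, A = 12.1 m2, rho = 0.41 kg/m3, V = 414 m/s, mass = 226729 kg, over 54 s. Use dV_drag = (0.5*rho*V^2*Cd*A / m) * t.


D = 0.5 * 0.41 * 414^2 * 0.28 * 12.1 = 119041.38 N
a = 119041.38 / 226729 = 0.525 m/s2
dV = 0.525 * 54 = 28.4 m/s

28.4 m/s


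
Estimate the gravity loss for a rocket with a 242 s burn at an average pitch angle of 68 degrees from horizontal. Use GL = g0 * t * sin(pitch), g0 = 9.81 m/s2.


GL = 9.81 * 242 * sin(68 deg) = 2201 m/s

2201 m/s


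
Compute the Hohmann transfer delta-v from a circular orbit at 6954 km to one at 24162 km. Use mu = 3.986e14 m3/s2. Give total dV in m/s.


V1 = sqrt(mu/r1) = 7570.97 m/s
dV1 = V1*(sqrt(2*r2/(r1+r2)) - 1) = 1864.01 m/s
V2 = sqrt(mu/r2) = 4061.65 m/s
dV2 = V2*(1 - sqrt(2*r1/(r1+r2))) = 1346.19 m/s
Total dV = 3210 m/s

3210 m/s


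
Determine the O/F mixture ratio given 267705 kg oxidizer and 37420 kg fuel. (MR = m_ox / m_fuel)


MR = 267705 / 37420 = 7.15

7.15


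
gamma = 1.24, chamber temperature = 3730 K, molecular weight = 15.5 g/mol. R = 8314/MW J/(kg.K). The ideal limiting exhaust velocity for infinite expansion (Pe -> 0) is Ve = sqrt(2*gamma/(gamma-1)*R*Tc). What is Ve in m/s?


R = 8314 / 15.5 = 536.39 J/(kg.K)
Ve = sqrt(2 * 1.24 / (1.24 - 1) * 536.39 * 3730) = 4547 m/s

4547 m/s


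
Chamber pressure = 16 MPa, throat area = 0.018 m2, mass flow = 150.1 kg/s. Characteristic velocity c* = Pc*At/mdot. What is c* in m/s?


c* = 16e6 * 0.018 / 150.1 = 1919 m/s

1919 m/s


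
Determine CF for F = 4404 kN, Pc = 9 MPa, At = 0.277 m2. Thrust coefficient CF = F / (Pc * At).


CF = 4404000 / (9e6 * 0.277) = 1.77

1.77


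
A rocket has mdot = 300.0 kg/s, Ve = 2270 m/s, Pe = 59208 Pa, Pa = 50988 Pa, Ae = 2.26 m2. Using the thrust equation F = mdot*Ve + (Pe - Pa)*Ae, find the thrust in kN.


F = 300.0 * 2270 + (59208 - 50988) * 2.26 = 699577.0 N = 699.6 kN

699.6 kN


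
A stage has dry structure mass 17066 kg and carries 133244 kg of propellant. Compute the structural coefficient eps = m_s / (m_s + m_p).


eps = 17066 / (17066 + 133244) = 0.1135

0.1135


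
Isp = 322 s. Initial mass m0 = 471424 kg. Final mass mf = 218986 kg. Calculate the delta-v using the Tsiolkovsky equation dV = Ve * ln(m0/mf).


Ve = 322 * 9.81 = 3158.82 m/s
dV = 3158.82 * ln(471424/218986) = 2422 m/s

2422 m/s


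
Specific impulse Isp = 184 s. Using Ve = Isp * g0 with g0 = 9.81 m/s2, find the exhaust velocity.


Ve = Isp * g0 = 184 * 9.81 = 1805.0 m/s

1805.0 m/s


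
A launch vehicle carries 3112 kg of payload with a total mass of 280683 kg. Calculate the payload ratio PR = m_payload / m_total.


PR = 3112 / 280683 = 0.0111

0.0111


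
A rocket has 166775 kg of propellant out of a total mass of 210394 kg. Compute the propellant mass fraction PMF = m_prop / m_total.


PMF = 166775 / 210394 = 0.793

0.793


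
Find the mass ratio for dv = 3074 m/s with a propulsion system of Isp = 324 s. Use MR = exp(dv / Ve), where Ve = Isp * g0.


Ve = 324 * 9.81 = 3178.44 m/s
MR = exp(3074 / 3178.44) = 2.63

2.63


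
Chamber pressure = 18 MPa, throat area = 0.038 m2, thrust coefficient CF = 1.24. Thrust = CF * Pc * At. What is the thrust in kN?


F = 1.24 * 18e6 * 0.038 = 848160.0 N = 848.2 kN

848.2 kN


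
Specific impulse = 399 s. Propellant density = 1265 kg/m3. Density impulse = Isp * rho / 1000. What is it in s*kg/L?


rho*Isp = 399 * 1265 / 1000 = 505 s*kg/L

505 s*kg/L


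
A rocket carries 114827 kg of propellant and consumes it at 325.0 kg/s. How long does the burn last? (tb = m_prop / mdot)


tb = 114827 / 325.0 = 353.3 s

353.3 s


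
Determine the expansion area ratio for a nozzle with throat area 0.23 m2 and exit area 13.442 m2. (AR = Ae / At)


AR = 13.442 / 0.23 = 58.4

58.4


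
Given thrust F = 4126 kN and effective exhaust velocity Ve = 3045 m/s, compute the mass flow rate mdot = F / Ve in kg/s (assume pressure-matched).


mdot = F / Ve = 4126000 / 3045 = 1355.0 kg/s

1355.0 kg/s


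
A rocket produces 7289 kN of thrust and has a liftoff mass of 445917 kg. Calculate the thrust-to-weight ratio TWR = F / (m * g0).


TWR = 7289000 / (445917 * 9.81) = 1.67

1.67


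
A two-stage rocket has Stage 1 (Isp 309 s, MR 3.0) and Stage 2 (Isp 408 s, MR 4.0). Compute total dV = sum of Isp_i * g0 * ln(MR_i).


dV1 = 309 * 9.81 * ln(3.0) = 3330.2 m/s
dV2 = 408 * 9.81 * ln(4.0) = 5548.6 m/s
Total dV = 3330.2 + 5548.6 = 8878.8 m/s ~ 8879 m/s

8879 m/s


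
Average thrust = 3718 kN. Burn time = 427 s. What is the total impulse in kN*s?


It = 3718 * 427 = 1587586 kN*s

1587586 kN*s


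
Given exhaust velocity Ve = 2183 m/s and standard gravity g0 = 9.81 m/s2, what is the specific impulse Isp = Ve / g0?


Isp = Ve / g0 = 2183 / 9.81 = 222.5 s

222.5 s


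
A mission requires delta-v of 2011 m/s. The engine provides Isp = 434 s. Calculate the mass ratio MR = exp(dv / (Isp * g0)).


Ve = 434 * 9.81 = 4257.54 m/s
MR = exp(2011 / 4257.54) = 1.604

1.604


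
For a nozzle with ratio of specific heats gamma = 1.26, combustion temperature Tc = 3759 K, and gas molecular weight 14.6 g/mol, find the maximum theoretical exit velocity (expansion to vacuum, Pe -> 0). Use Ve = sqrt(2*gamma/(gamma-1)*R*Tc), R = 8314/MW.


R = 8314 / 14.6 = 569.45 J/(kg.K)
Ve = sqrt(2 * 1.26 / (1.26 - 1) * 569.45 * 3759) = 4555 m/s

4555 m/s


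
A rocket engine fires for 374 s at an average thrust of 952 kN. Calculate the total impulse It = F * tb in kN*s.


It = 952 * 374 = 356048 kN*s

356048 kN*s


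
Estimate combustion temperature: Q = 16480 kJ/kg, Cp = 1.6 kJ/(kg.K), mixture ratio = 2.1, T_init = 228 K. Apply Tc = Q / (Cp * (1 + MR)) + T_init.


Tc = 16480 / (1.6 * (1 + 2.1)) + 228 = 3551 K

3551 K


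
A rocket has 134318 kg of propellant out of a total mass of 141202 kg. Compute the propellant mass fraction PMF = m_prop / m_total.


PMF = 134318 / 141202 = 0.951

0.951


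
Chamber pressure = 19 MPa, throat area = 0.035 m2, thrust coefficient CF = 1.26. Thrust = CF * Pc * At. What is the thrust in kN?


F = 1.26 * 19e6 * 0.035 = 837900.0 N = 837.9 kN

837.9 kN


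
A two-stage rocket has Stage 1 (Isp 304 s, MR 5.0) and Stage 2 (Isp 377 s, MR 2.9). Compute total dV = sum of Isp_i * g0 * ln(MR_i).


dV1 = 304 * 9.81 * ln(5.0) = 4799.7 m/s
dV2 = 377 * 9.81 * ln(2.9) = 3937.7 m/s
Total dV = 4799.7 + 3937.7 = 8737.4 m/s ~ 8737 m/s

8737 m/s


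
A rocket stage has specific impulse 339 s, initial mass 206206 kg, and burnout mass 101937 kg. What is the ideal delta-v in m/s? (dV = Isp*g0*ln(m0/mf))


Ve = 339 * 9.81 = 3325.59 m/s
dV = 3325.59 * ln(206206/101937) = 2343 m/s

2343 m/s


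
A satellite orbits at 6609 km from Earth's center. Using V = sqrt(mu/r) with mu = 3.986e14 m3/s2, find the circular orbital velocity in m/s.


V = sqrt(3.986e14 / 6609000) = 7766 m/s

7766 m/s


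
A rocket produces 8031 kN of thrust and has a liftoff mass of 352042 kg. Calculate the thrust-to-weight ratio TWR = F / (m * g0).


TWR = 8031000 / (352042 * 9.81) = 2.33

2.33


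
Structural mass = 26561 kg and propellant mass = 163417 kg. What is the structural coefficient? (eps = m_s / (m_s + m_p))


eps = 26561 / (26561 + 163417) = 0.1398

0.1398


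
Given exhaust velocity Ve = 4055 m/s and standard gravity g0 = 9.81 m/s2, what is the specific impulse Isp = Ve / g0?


Isp = Ve / g0 = 4055 / 9.81 = 413.4 s

413.4 s


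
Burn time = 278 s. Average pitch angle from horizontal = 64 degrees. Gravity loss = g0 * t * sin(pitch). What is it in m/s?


GL = 9.81 * 278 * sin(64 deg) = 2451 m/s

2451 m/s


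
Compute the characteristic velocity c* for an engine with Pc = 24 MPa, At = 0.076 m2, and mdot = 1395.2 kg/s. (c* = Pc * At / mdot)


c* = 24e6 * 0.076 / 1395.2 = 1307 m/s

1307 m/s


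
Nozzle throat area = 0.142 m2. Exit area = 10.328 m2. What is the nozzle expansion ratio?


AR = 10.328 / 0.142 = 72.7

72.7


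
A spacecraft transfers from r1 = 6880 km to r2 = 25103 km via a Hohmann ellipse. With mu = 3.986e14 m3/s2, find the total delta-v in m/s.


V1 = sqrt(mu/r1) = 7611.57 m/s
dV1 = V1*(sqrt(2*r2/(r1+r2)) - 1) = 1925.01 m/s
V2 = sqrt(mu/r2) = 3984.79 m/s
dV2 = V2*(1 - sqrt(2*r1/(r1+r2))) = 1371.1 m/s
Total dV = 3296 m/s

3296 m/s


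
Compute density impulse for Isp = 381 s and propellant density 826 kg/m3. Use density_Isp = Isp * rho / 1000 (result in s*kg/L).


rho*Isp = 381 * 826 / 1000 = 315 s*kg/L

315 s*kg/L


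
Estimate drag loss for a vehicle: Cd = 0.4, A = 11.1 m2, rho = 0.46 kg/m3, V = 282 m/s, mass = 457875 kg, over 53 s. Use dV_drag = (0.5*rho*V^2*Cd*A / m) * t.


D = 0.5 * 0.46 * 282^2 * 0.4 * 11.1 = 81209.91 N
a = 81209.91 / 457875 = 0.1774 m/s2
dV = 0.1774 * 53 = 9.4 m/s

9.4 m/s


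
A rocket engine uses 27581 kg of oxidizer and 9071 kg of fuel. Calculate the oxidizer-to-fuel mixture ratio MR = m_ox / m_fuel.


MR = 27581 / 9071 = 3.04

3.04


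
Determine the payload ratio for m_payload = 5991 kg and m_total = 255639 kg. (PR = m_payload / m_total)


PR = 5991 / 255639 = 0.0234

0.0234


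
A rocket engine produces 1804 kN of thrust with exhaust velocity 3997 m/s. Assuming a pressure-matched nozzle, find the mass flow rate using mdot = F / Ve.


mdot = F / Ve = 1804000 / 3997 = 451.3 kg/s

451.3 kg/s


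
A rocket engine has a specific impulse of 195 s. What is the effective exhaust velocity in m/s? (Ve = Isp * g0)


Ve = Isp * g0 = 195 * 9.81 = 1913.0 m/s

1913.0 m/s


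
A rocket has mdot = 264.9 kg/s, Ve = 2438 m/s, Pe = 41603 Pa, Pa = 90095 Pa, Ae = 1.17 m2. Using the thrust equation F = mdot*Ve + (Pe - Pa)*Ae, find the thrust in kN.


F = 264.9 * 2438 + (41603 - 90095) * 1.17 = 589091.0 N = 589.1 kN

589.1 kN


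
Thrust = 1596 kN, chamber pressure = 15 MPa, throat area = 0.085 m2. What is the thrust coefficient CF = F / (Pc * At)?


CF = 1596000 / (15e6 * 0.085) = 1.25

1.25


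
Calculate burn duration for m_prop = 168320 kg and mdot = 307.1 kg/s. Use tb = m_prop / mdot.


tb = 168320 / 307.1 = 548.1 s

548.1 s


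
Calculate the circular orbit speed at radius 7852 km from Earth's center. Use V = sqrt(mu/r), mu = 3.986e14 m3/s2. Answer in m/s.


V = sqrt(3.986e14 / 7852000) = 7125 m/s

7125 m/s


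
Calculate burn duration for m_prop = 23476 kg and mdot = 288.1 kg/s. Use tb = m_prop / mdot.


tb = 23476 / 288.1 = 81.5 s

81.5 s


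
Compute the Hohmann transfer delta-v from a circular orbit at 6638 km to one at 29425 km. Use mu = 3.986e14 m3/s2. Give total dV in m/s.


V1 = sqrt(mu/r1) = 7749.08 m/s
dV1 = V1*(sqrt(2*r2/(r1+r2)) - 1) = 2149.95 m/s
V2 = sqrt(mu/r2) = 3680.53 m/s
dV2 = V2*(1 - sqrt(2*r1/(r1+r2))) = 1447.41 m/s
Total dV = 3597 m/s

3597 m/s


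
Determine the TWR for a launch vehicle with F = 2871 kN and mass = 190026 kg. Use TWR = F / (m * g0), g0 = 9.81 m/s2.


TWR = 2871000 / (190026 * 9.81) = 1.54

1.54


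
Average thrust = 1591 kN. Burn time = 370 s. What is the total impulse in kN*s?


It = 1591 * 370 = 588670 kN*s

588670 kN*s


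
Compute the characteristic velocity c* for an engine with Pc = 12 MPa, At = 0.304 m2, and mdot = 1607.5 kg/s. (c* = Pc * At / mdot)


c* = 12e6 * 0.304 / 1607.5 = 2269 m/s

2269 m/s
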